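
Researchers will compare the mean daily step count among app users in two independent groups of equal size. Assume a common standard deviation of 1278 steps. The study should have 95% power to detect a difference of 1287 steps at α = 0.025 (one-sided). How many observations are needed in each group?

26 per group

For two equal groups, n per group = 2·((z_α + z_β)·σ/δ)².
z_α = 1.960; z_β = 1.645 (power 95%).
n = 2 × (3.605 × 1278 / 1287)² = 2 × 12.81 = 25.62
Round up: n = 26 per group.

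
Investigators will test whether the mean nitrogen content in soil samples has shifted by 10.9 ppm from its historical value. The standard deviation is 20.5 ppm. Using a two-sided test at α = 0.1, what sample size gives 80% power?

n = 22

For a one-sample z-test, n = ((z_{α/2} + z_β)·σ/δ)².
z_{α/2} = 1.645 (two-sided α = 0.1); z_β = 0.842 (power 80% → β = 0.2).
n = (2.487 × 20.5 / 10.9)² = 21.88
Round up: n = 22.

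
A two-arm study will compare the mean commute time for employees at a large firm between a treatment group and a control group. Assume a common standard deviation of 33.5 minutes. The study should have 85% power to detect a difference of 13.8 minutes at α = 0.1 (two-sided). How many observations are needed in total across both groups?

170 total

For two equal groups, n per group = 2·((z_{α/2} + z_β)·σ/δ)².
z_{α/2} = 1.645; z_β = 1.036 (power 85%).
n = 2 × (2.681 × 33.5 / 13.8)² = 2 × 42.36 = 84.72
Round up: n = 85 per group.
Total across both groups: 2 × 85 = 170.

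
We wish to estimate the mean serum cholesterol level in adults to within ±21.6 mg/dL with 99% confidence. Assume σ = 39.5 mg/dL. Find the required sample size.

For a mean, the margin of error is E = z·σ/√n, so n = (zσ/E)².
At 99% confidence, z = 2.576.
n = (2.576 × 39.5 / 21.6)² = 22.19
Round up: n = 23.

n = 23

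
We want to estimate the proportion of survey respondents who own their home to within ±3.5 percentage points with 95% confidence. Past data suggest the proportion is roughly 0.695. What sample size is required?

For a proportion with margin E = 0.035 at 95% confidence, z = 1.960.
n = p̂(1−p̂)(z/E)² = 0.695 × 0.305 × (1.960/0.035)² = 664.75
Round up: n = 665.

665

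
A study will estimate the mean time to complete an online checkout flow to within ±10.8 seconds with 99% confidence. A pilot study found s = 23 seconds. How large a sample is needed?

n = 31

For a mean, the margin of error is E = z·σ/√n, so n = (zσ/E)².
At 99% confidence, z = 2.576.
n = (2.576 × 23 / 10.8)² = 30.10
Round up: n = 31.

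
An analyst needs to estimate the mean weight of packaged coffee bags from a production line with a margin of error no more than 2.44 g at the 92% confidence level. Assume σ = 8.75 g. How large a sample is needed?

40

For a mean, the margin of error is E = z·σ/√n, so n = (zσ/E)².
At 92% confidence, z = 1.751.
n = (1.751 × 8.75 / 2.44)² = 39.43
Round up: n = 40.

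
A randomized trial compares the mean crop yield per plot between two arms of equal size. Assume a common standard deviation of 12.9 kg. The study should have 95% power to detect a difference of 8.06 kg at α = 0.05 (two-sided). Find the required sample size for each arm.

For two equal groups, n per group = 2·((z_{α/2} + z_β)·σ/δ)².
z_{α/2} = 1.960; z_β = 1.645 (power 95%).
n = 2 × (3.605 × 12.9 / 8.06)² = 2 × 33.29 = 66.58
Round up: n = 67 per group.

67 per group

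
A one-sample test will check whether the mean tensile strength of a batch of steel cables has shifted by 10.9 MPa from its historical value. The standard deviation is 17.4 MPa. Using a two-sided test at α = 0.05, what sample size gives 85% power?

23

For a one-sample z-test, n = ((z_{α/2} + z_β)·σ/δ)².
z_{α/2} = 1.960 (two-sided α = 0.05); z_β = 1.036 (power 85% → β = 0.15).
n = (2.996 × 17.4 / 10.9)² = 22.87
Round up: n = 23.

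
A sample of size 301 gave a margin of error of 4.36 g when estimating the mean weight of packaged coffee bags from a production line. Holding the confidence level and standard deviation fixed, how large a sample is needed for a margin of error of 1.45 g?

2722

Margin of error scales as 1/√n, so n₂ = n₁·(E₁/E₂)².
n₂ = 301 × (4.36/1.45)² = 301 × 9.041 = 2721.34
Round up: n₂ = 2722.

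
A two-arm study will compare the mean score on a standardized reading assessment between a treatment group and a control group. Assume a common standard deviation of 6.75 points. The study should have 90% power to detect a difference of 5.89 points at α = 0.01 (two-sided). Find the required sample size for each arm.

40 per group

For two equal groups, n per group = 2·((z_{α/2} + z_β)·σ/δ)².
z_{α/2} = 2.576; z_β = 1.282 (power 90%).
n = 2 × (3.858 × 6.75 / 5.89)² = 2 × 19.55 = 39.10
Round up: n = 40 per group.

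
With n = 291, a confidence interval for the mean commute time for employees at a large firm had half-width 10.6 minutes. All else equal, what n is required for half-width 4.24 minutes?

Margin of error scales as 1/√n, so n₂ = n₁·(E₁/E₂)².
n₂ = 291 × (10.6/4.24)² = 291 × 6.25 = 1818.75
Round up: n₂ = 1819.

1819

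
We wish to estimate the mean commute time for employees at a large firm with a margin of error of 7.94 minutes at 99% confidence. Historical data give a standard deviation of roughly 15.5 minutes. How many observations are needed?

For a mean, the margin of error is E = z·σ/√n, so n = (zσ/E)².
At 99% confidence, z = 2.576.
n = (2.576 × 15.5 / 7.94)² = 25.29
Round up: n = 26.

26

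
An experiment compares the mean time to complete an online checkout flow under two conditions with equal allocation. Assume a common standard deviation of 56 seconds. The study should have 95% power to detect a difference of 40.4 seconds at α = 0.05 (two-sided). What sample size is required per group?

50 per group

For two equal groups, n per group = 2·((z_{α/2} + z_β)·σ/δ)².
z_{α/2} = 1.960; z_β = 1.645 (power 95%).
n = 2 × (3.605 × 56 / 40.4)² = 2 × 24.97 = 49.94
Round up: n = 50 per group.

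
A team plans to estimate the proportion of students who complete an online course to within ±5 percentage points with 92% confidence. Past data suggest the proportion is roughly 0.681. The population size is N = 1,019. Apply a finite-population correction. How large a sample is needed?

212

For a proportion with margin E = 0.05 at 92% confidence, z = 1.751.
n = p̂(1−p̂)(z/E)² = 0.681 × 0.319 × (1.751/0.05)² = 266.42 — call this n₀.
Finite-population correction with N = 1,019: n = n₀ / (1 + (n₀−1)/N) = 266.42 / 1.26 = 211.44
Round up: n = 212.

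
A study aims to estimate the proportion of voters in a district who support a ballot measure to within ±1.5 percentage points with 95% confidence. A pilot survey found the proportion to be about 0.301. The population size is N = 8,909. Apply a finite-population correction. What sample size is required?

2561

For a proportion with margin E = 0.015 at 95% confidence, z = 1.960.
n = p̂(1−p̂)(z/E)² = 0.301 × 0.699 × (1.960/0.015)² = 3592.31 — call this n₀.
Finite-population correction with N = 8,909: n = n₀ / (1 + (n₀−1)/N) = 3592.31 / 1.403 = 2560.45
Round up: n = 2561.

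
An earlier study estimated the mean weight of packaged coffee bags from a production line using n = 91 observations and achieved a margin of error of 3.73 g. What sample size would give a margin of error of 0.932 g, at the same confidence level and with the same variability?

1458

Margin of error scales as 1/√n, so n₂ = n₁·(E₁/E₂)².
n₂ = 91 × (3.73/0.932)² = 91 × 16.02 = 1457.82
Round up: n₂ = 1458.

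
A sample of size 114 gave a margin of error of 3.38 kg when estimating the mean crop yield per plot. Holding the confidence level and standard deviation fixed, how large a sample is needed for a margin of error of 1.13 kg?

Margin of error scales as 1/√n, so n₂ = n₁·(E₁/E₂)².
n₂ = 114 × (3.38/1.13)² = 114 × 8.947 = 1019.96
Round up: n₂ = 1020.

1020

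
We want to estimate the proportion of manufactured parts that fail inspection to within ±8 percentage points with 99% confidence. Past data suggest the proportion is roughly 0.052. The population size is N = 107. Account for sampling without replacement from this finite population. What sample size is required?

35

For a proportion with margin E = 0.08 at 99% confidence, z = 2.576.
n = p̂(1−p̂)(z/E)² = 0.052 × 0.948 × (2.576/0.08)² = 51.11 — call this n₀.
Finite-population correction with N = 107: n = n₀ / (1 + (n₀−1)/N) = 51.11 / 1.468 = 34.82
Round up: n = 35.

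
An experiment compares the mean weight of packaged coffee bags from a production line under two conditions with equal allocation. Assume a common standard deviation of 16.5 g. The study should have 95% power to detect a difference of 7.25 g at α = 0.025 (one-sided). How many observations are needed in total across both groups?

For two equal groups, n per group = 2·((z_α + z_β)·σ/δ)².
z_α = 1.960; z_β = 1.645 (power 95%).
n = 2 × (3.605 × 16.5 / 7.25)² = 2 × 67.31 = 134.62
Round up: n = 135 per group.
Total across both groups: 2 × 135 = 270.

270 total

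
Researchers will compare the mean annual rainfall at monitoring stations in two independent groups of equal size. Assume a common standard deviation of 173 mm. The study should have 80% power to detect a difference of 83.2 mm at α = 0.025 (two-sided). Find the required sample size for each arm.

For two equal groups, n per group = 2·((z_{α/2} + z_β)·σ/δ)².
z_{α/2} = 2.241; z_β = 0.842 (power 80%).
n = 2 × (3.083 × 173 / 83.2)² = 2 × 41.10 = 82.20
Round up: n = 83 per group.

83 per group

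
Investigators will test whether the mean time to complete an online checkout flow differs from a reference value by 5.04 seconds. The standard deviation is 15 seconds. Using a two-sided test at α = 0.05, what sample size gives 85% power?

n = 80

For a one-sample z-test, n = ((z_{α/2} + z_β)·σ/δ)².
z_{α/2} = 1.960 (two-sided α = 0.05); z_β = 1.036 (power 85% → β = 0.15).
n = (2.996 × 15 / 5.04)² = 79.51
Round up: n = 80.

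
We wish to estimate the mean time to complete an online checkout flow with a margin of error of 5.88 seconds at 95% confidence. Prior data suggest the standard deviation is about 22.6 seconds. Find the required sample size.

n = 57

For a mean, the margin of error is E = z·σ/√n, so n = (zσ/E)².
At 95% confidence, z = 1.960.
n = (1.960 × 22.6 / 5.88)² = 56.75
Round up: n = 57.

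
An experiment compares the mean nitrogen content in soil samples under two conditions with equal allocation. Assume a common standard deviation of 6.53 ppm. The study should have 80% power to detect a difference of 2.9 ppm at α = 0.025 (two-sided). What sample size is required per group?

For two equal groups, n per group = 2·((z_{α/2} + z_β)·σ/δ)².
z_{α/2} = 2.241; z_β = 0.842 (power 80%).
n = 2 × (3.083 × 6.53 / 2.9)² = 2 × 48.19 = 96.38
Round up: n = 97 per group.

97 per group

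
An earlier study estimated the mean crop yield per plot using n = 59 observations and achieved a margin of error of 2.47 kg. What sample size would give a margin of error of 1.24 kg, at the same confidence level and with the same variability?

235

Margin of error scales as 1/√n, so n₂ = n₁·(E₁/E₂)².
n₂ = 59 × (2.47/1.24)² = 59 × 3.968 = 234.11
Round up: n₂ = 235.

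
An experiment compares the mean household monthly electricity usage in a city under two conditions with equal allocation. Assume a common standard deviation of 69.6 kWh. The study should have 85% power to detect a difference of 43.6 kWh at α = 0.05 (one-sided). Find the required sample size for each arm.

For two equal groups, n per group = 2·((z_α + z_β)·σ/δ)².
z_α = 1.645; z_β = 1.036 (power 85%).
n = 2 × (2.681 × 69.6 / 43.6)² = 2 × 18.32 = 36.64
Round up: n = 37 per group.

37 per group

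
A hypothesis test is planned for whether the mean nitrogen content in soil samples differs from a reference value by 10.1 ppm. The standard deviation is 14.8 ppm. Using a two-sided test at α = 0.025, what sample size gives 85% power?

For a one-sample z-test, n = ((z_{α/2} + z_β)·σ/δ)².
z_{α/2} = 2.241 (two-sided α = 0.025); z_β = 1.036 (power 85% → β = 0.15).
n = (3.277 × 14.8 / 10.1)² = 23.06
Round up: n = 24.

24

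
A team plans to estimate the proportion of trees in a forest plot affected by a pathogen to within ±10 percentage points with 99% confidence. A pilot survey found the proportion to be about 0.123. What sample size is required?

For a proportion with margin E = 0.1 at 99% confidence, z = 2.576.
n = p̂(1−p̂)(z/E)² = 0.123 × 0.877 × (2.576/0.1)² = 71.58
Round up: n = 72.

72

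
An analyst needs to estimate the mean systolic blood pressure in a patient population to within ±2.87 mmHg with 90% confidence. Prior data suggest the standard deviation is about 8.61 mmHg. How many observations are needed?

25

For a mean, the margin of error is E = z·σ/√n, so n = (zσ/E)².
At 90% confidence, z = 1.645.
n = (1.645 × 8.61 / 2.87)² = 24.35
Round up: n = 25.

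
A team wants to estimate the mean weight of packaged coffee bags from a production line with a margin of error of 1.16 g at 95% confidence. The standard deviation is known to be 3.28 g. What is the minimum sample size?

For a mean, the margin of error is E = z·σ/√n, so n = (zσ/E)².
At 95% confidence, z = 1.960.
n = (1.960 × 3.28 / 1.16)² = 30.71
Round up: n = 31.

31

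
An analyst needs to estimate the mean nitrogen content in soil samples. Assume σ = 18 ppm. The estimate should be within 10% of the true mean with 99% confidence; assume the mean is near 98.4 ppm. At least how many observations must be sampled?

For a mean, the margin of error is E = z·σ/√n, so n = (zσ/E)².
At 99% confidence, z = 2.576.
E = 10% of 98.4 = 9.84 ppm.
n = (2.576 × 18 / 9.84)² = 22.20
Round up: n = 23.

23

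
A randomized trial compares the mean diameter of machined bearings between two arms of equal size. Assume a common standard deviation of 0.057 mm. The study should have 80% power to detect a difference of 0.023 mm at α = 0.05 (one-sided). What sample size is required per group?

76 per group

For two equal groups, n per group = 2·((z_α + z_β)·σ/δ)².
z_α = 1.645; z_β = 0.842 (power 80%).
n = 2 × (2.487 × 0.057 / 0.023)² = 2 × 37.99 = 75.98
Round up: n = 76 per group.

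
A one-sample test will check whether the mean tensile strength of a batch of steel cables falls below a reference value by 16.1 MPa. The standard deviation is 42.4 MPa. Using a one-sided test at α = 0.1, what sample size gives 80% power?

For a one-sample z-test, n = ((z_α + z_β)·σ/δ)².
z_α = 1.282 (one-sided α = 0.1); z_β = 0.842 (power 80% → β = 0.2).
n = (2.124 × 42.4 / 16.1)² = 31.29
Round up: n = 32.

32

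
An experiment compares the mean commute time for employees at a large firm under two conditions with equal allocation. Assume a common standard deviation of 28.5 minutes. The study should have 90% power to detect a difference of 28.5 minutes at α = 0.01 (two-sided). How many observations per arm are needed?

For two equal groups, n per group = 2·((z_{α/2} + z_β)·σ/δ)².
z_{α/2} = 2.576; z_β = 1.282 (power 90%).
n = 2 × (3.858 × 28.5 / 28.5)² = 2 × 14.88 = 29.76
Round up: n = 30 per group.

30 per group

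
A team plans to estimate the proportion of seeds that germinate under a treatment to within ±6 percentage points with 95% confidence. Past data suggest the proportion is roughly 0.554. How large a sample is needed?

n = 264

For a proportion with margin E = 0.06 at 95% confidence, z = 1.960.
n = p̂(1−p̂)(z/E)² = 0.554 × 0.446 × (1.960/0.06)² = 263.67
Round up: n = 264.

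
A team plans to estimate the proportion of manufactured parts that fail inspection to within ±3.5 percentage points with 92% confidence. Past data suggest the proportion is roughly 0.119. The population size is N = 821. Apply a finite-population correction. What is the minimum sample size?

For a proportion with margin E = 0.035 at 92% confidence, z = 1.751.
n = p̂(1−p̂)(z/E)² = 0.119 × 0.881 × (1.751/0.035)² = 262.40 — call this n₀.
Finite-population correction with N = 821: n = n₀ / (1 + (n₀−1)/N) = 262.40 / 1.318 = 199.09
Round up: n = 200.

n = 200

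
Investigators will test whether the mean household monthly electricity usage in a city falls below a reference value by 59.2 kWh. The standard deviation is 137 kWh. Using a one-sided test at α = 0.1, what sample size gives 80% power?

n = 25

For a one-sample z-test, n = ((z_α + z_β)·σ/δ)².
z_α = 1.282 (one-sided α = 0.1); z_β = 0.842 (power 80% → β = 0.2).
n = (2.124 × 137 / 59.2)² = 24.16
Round up: n = 25.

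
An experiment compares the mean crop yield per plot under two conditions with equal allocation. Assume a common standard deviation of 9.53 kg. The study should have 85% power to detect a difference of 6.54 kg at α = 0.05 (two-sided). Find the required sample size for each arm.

39 per group

For two equal groups, n per group = 2·((z_{α/2} + z_β)·σ/δ)².
z_{α/2} = 1.960; z_β = 1.036 (power 85%).
n = 2 × (2.996 × 9.53 / 6.54)² = 2 × 19.06 = 38.12
Round up: n = 39 per group.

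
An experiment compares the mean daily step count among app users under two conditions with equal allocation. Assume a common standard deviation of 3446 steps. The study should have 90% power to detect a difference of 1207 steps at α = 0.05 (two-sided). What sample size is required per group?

172 per group

For two equal groups, n per group = 2·((z_{α/2} + z_β)·σ/δ)².
z_{α/2} = 1.960; z_β = 1.282 (power 90%).
n = 2 × (3.242 × 3446 / 1207)² = 2 × 85.67 = 171.34
Round up: n = 172 per group.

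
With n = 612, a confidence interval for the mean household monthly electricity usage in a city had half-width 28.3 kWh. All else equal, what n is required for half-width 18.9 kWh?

n = 1373

Margin of error scales as 1/√n, so n₂ = n₁·(E₁/E₂)².
n₂ = 612 × (28.3/18.9)² = 612 × 2.242 = 1372.10
Round up: n₂ = 1373.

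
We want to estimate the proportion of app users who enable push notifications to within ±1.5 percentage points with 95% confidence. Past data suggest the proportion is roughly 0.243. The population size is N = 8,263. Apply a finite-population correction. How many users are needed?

For a proportion with margin E = 0.015 at 95% confidence, z = 1.960.
n = p̂(1−p̂)(z/E)² = 0.243 × 0.757 × (1.960/0.015)² = 3140.74 — call this n₀.
Finite-population correction with N = 8,263: n = n₀ / (1 + (n₀−1)/N) = 3140.74 / 1.38 = 2275.90
Round up: n = 2276.

n = 2276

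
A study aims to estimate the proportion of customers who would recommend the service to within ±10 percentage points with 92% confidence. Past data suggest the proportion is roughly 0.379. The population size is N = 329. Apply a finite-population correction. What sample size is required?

For a proportion with margin E = 0.1 at 92% confidence, z = 1.751.
n = p̂(1−p̂)(z/E)² = 0.379 × 0.621 × (1.751/0.1)² = 72.16 — call this n₀.
Finite-population correction with N = 329: n = n₀ / (1 + (n₀−1)/N) = 72.16 / 1.216 = 59.34
Round up: n = 60.

60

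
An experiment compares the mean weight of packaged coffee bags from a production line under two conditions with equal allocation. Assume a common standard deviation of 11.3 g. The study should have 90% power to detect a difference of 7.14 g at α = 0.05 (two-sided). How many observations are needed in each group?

53 per group

For two equal groups, n per group = 2·((z_{α/2} + z_β)·σ/δ)².
z_{α/2} = 1.960; z_β = 1.282 (power 90%).
n = 2 × (3.242 × 11.3 / 7.14)² = 2 × 26.33 = 52.66
Round up: n = 53 per group.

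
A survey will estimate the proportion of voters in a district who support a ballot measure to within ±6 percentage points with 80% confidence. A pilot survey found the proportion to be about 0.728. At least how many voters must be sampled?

For a proportion with margin E = 0.06 at 80% confidence, z = 1.282.
n = p̂(1−p̂)(z/E)² = 0.728 × 0.272 × (1.282/0.06)² = 90.40
Round up: n = 91.

n = 91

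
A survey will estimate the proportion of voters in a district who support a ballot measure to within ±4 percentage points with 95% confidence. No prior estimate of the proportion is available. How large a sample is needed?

For a proportion with margin E = 0.04 at 95% confidence, z = 1.960.
With no prior estimate, use p = 0.5, which maximizes p(1−p) at 0.25.
n = 0.25 × (z/E)² = 0.25 × (1.960/0.04)² = 600.25
Round up: n = 601.

601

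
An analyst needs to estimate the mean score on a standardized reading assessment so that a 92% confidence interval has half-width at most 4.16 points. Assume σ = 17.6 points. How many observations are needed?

n = 55

For a mean, the margin of error is E = z·σ/√n, so n = (zσ/E)².
At 92% confidence, z = 1.751.
n = (1.751 × 17.6 / 4.16)² = 54.88
Round up: n = 55.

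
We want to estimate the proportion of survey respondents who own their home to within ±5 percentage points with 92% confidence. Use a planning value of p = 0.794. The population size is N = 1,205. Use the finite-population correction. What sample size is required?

For a proportion with margin E = 0.05 at 92% confidence, z = 1.751.
n = p̂(1−p̂)(z/E)² = 0.794 × 0.206 × (1.751/0.05)² = 200.59 — call this n₀.
Finite-population correction with N = 1,205: n = n₀ / (1 + (n₀−1)/N) = 200.59 / 1.166 = 172.03
Round up: n = 173.

173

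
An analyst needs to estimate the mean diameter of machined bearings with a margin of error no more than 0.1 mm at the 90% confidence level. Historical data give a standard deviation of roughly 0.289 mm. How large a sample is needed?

For a mean, the margin of error is E = z·σ/√n, so n = (zσ/E)².
At 90% confidence, z = 1.645.
n = (1.645 × 0.289 / 0.1)² = 22.60
Round up: n = 23.

23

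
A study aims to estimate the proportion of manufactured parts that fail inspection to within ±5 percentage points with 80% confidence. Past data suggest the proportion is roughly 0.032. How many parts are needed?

n = 21

For a proportion with margin E = 0.05 at 80% confidence, z = 1.282.
n = p̂(1−p̂)(z/E)² = 0.032 × 0.968 × (1.282/0.05)² = 20.36
Round up: n = 21.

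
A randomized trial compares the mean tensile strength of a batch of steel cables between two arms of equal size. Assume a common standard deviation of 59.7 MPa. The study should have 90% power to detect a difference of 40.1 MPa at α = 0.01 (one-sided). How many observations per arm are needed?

58 per group

For two equal groups, n per group = 2·((z_α + z_β)·σ/δ)².
z_α = 2.326; z_β = 1.282 (power 90%).
n = 2 × (3.608 × 59.7 / 40.1)² = 2 × 28.85 = 57.70
Round up: n = 58 per group.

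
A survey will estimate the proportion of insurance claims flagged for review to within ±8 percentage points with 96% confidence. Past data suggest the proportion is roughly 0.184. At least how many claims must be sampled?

For a proportion with margin E = 0.08 at 96% confidence, z = 2.054.
n = p̂(1−p̂)(z/E)² = 0.184 × 0.816 × (2.054/0.08)² = 98.98
Round up: n = 99.

n = 99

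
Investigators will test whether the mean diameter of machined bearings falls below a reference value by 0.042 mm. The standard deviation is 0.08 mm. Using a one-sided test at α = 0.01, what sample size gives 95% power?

58

For a one-sample z-test, n = ((z_α + z_β)·σ/δ)².
z_α = 2.326 (one-sided α = 0.01); z_β = 1.645 (power 95% → β = 0.05).
n = (3.971 × 0.08 / 0.042)² = 57.21
Round up: n = 58.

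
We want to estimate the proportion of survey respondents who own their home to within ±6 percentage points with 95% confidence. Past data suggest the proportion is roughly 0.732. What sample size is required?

For a proportion with margin E = 0.06 at 95% confidence, z = 1.960.
n = p̂(1−p̂)(z/E)² = 0.732 × 0.268 × (1.960/0.06)² = 209.34
Round up: n = 210.

n = 210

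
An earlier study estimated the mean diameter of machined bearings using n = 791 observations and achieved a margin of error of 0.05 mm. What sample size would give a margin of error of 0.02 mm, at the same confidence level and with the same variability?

Margin of error scales as 1/√n, so n₂ = n₁·(E₁/E₂)².
n₂ = 791 × (0.05/0.02)² = 791 × 6.25 = 4943.75
Round up: n₂ = 4944.

4944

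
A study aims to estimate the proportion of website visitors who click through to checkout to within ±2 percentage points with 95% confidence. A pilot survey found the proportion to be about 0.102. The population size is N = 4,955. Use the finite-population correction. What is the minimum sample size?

748

For a proportion with margin E = 0.02 at 95% confidence, z = 1.960.
n = p̂(1−p̂)(z/E)² = 0.102 × 0.898 × (1.960/0.02)² = 879.69 — call this n₀.
Finite-population correction with N = 4,955: n = n₀ / (1 + (n₀−1)/N) = 879.69 / 1.177 = 747.40
Round up: n = 748.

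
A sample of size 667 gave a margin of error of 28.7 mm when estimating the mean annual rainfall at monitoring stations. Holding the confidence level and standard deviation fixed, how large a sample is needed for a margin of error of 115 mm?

42

Margin of error scales as 1/√n, so n₂ = n₁·(E₁/E₂)².
n₂ = 667 × (28.7/115)² = 667 × 0.06228 = 41.54
Round up: n₂ = 42.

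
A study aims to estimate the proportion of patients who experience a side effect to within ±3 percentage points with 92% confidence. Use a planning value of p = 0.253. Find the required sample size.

644

For a proportion with margin E = 0.03 at 92% confidence, z = 1.751.
n = p̂(1−p̂)(z/E)² = 0.253 × 0.747 × (1.751/0.03)² = 643.83
Round up: n = 644.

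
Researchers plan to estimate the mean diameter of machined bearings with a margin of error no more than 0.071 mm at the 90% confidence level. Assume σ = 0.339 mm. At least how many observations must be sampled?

62

For a mean, the margin of error is E = z·σ/√n, so n = (zσ/E)².
At 90% confidence, z = 1.645.
n = (1.645 × 0.339 / 0.071)² = 61.69
Round up: n = 62.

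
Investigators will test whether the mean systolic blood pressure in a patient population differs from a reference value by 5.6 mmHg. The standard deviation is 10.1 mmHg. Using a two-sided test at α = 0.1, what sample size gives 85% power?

n = 24

For a one-sample z-test, n = ((z_{α/2} + z_β)·σ/δ)².
z_{α/2} = 1.645 (two-sided α = 0.1); z_β = 1.036 (power 85% → β = 0.15).
n = (2.681 × 10.1 / 5.6)² = 23.38
Round up: n = 24.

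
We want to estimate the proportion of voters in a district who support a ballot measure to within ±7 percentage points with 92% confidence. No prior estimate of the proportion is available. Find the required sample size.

For a proportion with margin E = 0.07 at 92% confidence, z = 1.751.
With no prior estimate, use p = 0.5, which maximizes p(1−p) at 0.25.
n = 0.25 × (z/E)² = 0.25 × (1.751/0.07)² = 156.43
Round up: n = 157.

157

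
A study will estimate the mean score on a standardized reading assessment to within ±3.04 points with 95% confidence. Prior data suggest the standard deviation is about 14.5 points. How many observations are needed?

n = 88

For a mean, the margin of error is E = z·σ/√n, so n = (zσ/E)².
At 95% confidence, z = 1.960.
n = (1.960 × 14.5 / 3.04)² = 87.40
Round up: n = 88.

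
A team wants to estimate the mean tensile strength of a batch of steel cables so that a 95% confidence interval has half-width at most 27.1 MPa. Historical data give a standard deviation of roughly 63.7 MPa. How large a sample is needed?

For a mean, the margin of error is E = z·σ/√n, so n = (zσ/E)².
At 95% confidence, z = 1.960.
n = (1.960 × 63.7 / 27.1)² = 21.23
Round up: n = 22.

n = 22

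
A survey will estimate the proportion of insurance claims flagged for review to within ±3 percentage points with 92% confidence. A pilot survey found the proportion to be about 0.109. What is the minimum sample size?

331

For a proportion with margin E = 0.03 at 92% confidence, z = 1.751.
n = p̂(1−p̂)(z/E)² = 0.109 × 0.891 × (1.751/0.03)² = 330.85
Round up: n = 331.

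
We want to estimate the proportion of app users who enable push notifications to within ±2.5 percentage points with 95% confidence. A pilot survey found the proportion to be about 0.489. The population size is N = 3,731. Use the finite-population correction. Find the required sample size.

1089

For a proportion with margin E = 0.025 at 95% confidence, z = 1.960.
n = p̂(1−p̂)(z/E)² = 0.489 × 0.511 × (1.960/0.025)² = 1535.90 — call this n₀.
Finite-population correction with N = 3,731: n = n₀ / (1 + (n₀−1)/N) = 1535.90 / 1.411 = 1088.52
Round up: n = 1089.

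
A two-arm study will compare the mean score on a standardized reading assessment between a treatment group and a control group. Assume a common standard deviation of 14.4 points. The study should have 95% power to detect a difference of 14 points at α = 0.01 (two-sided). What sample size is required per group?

38 per group

For two equal groups, n per group = 2·((z_{α/2} + z_β)·σ/δ)².
z_{α/2} = 2.576; z_β = 1.645 (power 95%).
n = 2 × (4.221 × 14.4 / 14)² = 2 × 18.85 = 37.70
Round up: n = 38 per group.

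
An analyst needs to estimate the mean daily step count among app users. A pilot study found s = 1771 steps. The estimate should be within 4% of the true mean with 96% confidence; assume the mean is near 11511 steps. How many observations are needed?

63

For a mean, the margin of error is E = z·σ/√n, so n = (zσ/E)².
At 96% confidence, z = 2.054.
E = 4% of 11511 = 460.4 steps.
n = (2.054 × 1771 / 460.4)² = 62.42
Round up: n = 63.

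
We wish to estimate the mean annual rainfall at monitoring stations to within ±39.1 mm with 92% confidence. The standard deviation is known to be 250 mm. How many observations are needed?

For a mean, the margin of error is E = z·σ/√n, so n = (zσ/E)².
At 92% confidence, z = 1.751.
n = (1.751 × 250 / 39.1)² = 125.34
Round up: n = 126.

126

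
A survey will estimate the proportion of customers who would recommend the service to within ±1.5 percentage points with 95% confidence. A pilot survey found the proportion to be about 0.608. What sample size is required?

n = 4070

For a proportion with margin E = 0.015 at 95% confidence, z = 1.960.
n = p̂(1−p̂)(z/E)² = 0.608 × 0.392 × (1.960/0.015)² = 4069.30
Round up: n = 4070.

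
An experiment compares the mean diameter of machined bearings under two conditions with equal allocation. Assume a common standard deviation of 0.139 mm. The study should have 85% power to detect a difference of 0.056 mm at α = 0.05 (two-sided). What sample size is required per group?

For two equal groups, n per group = 2·((z_{α/2} + z_β)·σ/δ)².
z_{α/2} = 1.960; z_β = 1.036 (power 85%).
n = 2 × (2.996 × 0.139 / 0.056)² = 2 × 55.30 = 110.60
Round up: n = 111 per group.

111 per group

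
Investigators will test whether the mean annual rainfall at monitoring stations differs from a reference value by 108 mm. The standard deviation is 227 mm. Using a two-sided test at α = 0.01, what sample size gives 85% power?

58

For a one-sample z-test, n = ((z_{α/2} + z_β)·σ/δ)².
z_{α/2} = 2.576 (two-sided α = 0.01); z_β = 1.036 (power 85% → β = 0.15).
n = (3.612 × 227 / 108)² = 57.64
Round up: n = 58.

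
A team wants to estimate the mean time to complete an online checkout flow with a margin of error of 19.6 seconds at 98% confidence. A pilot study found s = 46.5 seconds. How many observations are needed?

For a mean, the margin of error is E = z·σ/√n, so n = (zσ/E)².
At 98% confidence, z = 2.326.
n = (2.326 × 46.5 / 19.6)² = 30.45
Round up: n = 31.

31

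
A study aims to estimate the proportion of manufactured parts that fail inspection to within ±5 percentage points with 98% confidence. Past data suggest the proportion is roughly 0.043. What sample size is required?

For a proportion with margin E = 0.05 at 98% confidence, z = 2.326.
n = p̂(1−p̂)(z/E)² = 0.043 × 0.957 × (2.326/0.05)² = 89.06
Round up: n = 90.

90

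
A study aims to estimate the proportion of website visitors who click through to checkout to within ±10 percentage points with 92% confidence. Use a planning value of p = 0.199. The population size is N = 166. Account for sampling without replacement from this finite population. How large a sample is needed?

38

For a proportion with margin E = 0.1 at 92% confidence, z = 1.751.
n = p̂(1−p̂)(z/E)² = 0.199 × 0.801 × (1.751/0.1)² = 48.87 — call this n₀.
Finite-population correction with N = 166: n = n₀ / (1 + (n₀−1)/N) = 48.87 / 1.288 = 37.94
Round up: n = 38.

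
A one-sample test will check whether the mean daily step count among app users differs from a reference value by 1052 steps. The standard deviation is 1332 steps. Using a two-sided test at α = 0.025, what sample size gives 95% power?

For a one-sample z-test, n = ((z_{α/2} + z_β)·σ/δ)².
z_{α/2} = 2.241 (two-sided α = 0.025); z_β = 1.645 (power 95% → β = 0.05).
n = (3.886 × 1332 / 1052)² = 24.21
Round up: n = 25.

25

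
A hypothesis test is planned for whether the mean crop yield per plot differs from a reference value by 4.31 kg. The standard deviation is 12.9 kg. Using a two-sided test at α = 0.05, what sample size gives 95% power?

n = 117

For a one-sample z-test, n = ((z_{α/2} + z_β)·σ/δ)².
z_{α/2} = 1.960 (two-sided α = 0.05); z_β = 1.645 (power 95% → β = 0.05).
n = (3.605 × 12.9 / 4.31)² = 116.42
Round up: n = 117.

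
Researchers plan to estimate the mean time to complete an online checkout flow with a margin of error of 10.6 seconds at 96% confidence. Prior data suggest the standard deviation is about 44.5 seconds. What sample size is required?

75

For a mean, the margin of error is E = z·σ/√n, so n = (zσ/E)².
At 96% confidence, z = 2.054.
n = (2.054 × 44.5 / 10.6)² = 74.35
Round up: n = 75.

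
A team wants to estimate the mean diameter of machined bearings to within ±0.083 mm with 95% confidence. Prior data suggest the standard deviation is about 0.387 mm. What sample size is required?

For a mean, the margin of error is E = z·σ/√n, so n = (zσ/E)².
At 95% confidence, z = 1.960.
n = (1.960 × 0.387 / 0.083)² = 83.52
Round up: n = 84.

84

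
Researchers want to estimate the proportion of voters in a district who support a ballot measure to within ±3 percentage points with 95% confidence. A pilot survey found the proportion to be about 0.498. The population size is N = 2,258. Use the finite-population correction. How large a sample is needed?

725

For a proportion with margin E = 0.03 at 95% confidence, z = 1.960.
n = p̂(1−p̂)(z/E)² = 0.498 × 0.502 × (1.960/0.03)² = 1067.09 — call this n₀.
Finite-population correction with N = 2,258: n = n₀ / (1 + (n₀−1)/N) = 1067.09 / 1.472 = 724.93
Round up: n = 725.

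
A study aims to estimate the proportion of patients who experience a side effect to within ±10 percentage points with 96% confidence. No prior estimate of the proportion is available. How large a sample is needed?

106

For a proportion with margin E = 0.1 at 96% confidence, z = 2.054.
With no prior estimate, use p = 0.5, which maximizes p(1−p) at 0.25.
n = 0.25 × (z/E)² = 0.25 × (2.054/0.1)² = 105.47
Round up: n = 106.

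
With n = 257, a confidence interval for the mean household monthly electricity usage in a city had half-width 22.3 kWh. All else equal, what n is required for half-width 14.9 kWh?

Margin of error scales as 1/√n, so n₂ = n₁·(E₁/E₂)².
n₂ = 257 × (22.3/14.9)² = 257 × 2.24 = 575.68
Round up: n₂ = 576.

576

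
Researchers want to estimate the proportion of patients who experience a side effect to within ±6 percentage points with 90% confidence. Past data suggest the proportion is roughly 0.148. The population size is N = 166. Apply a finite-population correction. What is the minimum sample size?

For a proportion with margin E = 0.06 at 90% confidence, z = 1.645.
n = p̂(1−p̂)(z/E)² = 0.148 × 0.852 × (1.645/0.06)² = 94.78 — call this n₀.
Finite-population correction with N = 166: n = n₀ / (1 + (n₀−1)/N) = 94.78 / 1.565 = 60.56
Round up: n = 61.

61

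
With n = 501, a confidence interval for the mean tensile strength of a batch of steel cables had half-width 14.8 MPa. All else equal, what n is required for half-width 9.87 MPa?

Margin of error scales as 1/√n, so n₂ = n₁·(E₁/E₂)².
n₂ = 501 × (14.8/9.87)² = 501 × 2.248 = 1126.25
Round up: n₂ = 1127.

1127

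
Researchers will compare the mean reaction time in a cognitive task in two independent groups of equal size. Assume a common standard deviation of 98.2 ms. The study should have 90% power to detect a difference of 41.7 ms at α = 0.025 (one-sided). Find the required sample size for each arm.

For two equal groups, n per group = 2·((z_α + z_β)·σ/δ)².
z_α = 1.960; z_β = 1.282 (power 90%).
n = 2 × (3.242 × 98.2 / 41.7)² = 2 × 58.29 = 116.58
Round up: n = 117 per group.

117 per group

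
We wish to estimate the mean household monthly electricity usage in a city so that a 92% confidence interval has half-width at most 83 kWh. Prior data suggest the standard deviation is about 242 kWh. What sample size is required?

n = 27

For a mean, the margin of error is E = z·σ/√n, so n = (zσ/E)².
At 92% confidence, z = 1.751.
n = (1.751 × 242 / 83)² = 26.06
Round up: n = 27.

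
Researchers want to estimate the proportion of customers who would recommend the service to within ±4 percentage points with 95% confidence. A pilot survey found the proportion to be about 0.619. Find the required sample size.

567

For a proportion with margin E = 0.04 at 95% confidence, z = 1.960.
n = p̂(1−p̂)(z/E)² = 0.619 × 0.381 × (1.960/0.04)² = 566.25
Round up: n = 567.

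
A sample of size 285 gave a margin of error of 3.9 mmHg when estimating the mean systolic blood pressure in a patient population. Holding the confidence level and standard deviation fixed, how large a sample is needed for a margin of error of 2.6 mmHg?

Margin of error scales as 1/√n, so n₂ = n₁·(E₁/E₂)².
n₂ = 285 × (3.9/2.6)² = 285 × 2.25 = 641.25
Round up: n₂ = 642.

642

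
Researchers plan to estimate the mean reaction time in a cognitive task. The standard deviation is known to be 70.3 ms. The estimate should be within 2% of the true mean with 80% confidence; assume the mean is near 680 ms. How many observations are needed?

For a mean, the margin of error is E = z·σ/√n, so n = (zσ/E)².
At 80% confidence, z = 1.282.
E = 2% of 680 = 13.6 ms.
n = (1.282 × 70.3 / 13.6)² = 43.91
Round up: n = 44.

n = 44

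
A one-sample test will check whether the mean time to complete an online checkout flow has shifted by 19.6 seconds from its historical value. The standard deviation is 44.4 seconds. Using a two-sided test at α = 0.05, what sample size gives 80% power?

For a one-sample z-test, n = ((z_{α/2} + z_β)·σ/δ)².
z_{α/2} = 1.960 (two-sided α = 0.05); z_β = 0.842 (power 80% → β = 0.2).
n = (2.802 × 44.4 / 19.6)² = 40.29
Round up: n = 41.

41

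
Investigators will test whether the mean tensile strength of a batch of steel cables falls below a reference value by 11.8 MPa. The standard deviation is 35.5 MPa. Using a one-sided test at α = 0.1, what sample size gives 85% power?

49

For a one-sample z-test, n = ((z_α + z_β)·σ/δ)².
z_α = 1.282 (one-sided α = 0.1); z_β = 1.036 (power 85% → β = 0.15).
n = (2.318 × 35.5 / 11.8)² = 48.63
Round up: n = 49.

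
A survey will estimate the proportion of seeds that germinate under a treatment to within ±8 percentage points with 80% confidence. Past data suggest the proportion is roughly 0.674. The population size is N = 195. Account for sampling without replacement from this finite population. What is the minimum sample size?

For a proportion with margin E = 0.08 at 80% confidence, z = 1.282.
n = p̂(1−p̂)(z/E)² = 0.674 × 0.326 × (1.282/0.08)² = 56.43 — call this n₀.
Finite-population correction with N = 195: n = n₀ / (1 + (n₀−1)/N) = 56.43 / 1.284 = 43.95
Round up: n = 44.

44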